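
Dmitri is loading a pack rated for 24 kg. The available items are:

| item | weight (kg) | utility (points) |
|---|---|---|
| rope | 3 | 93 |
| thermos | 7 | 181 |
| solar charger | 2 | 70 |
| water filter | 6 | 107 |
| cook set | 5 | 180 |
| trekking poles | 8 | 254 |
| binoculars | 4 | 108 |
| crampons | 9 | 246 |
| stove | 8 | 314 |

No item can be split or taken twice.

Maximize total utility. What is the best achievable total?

A density-first pass picks solar charger + cook set + trekking poles + stove — 818 at 23 kg.
The 2 kg tied up in solar charger is better spent on rope — total rises to 841 (24 kg).

841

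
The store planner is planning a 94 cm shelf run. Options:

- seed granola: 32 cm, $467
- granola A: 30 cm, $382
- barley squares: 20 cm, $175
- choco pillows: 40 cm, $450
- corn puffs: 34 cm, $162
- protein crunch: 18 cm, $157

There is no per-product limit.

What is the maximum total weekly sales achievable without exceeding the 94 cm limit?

2×seed granola + granola A uses 94 of the 94 cm and totals 1316.
That's the maximum — no swap from here does better than 1316.

1316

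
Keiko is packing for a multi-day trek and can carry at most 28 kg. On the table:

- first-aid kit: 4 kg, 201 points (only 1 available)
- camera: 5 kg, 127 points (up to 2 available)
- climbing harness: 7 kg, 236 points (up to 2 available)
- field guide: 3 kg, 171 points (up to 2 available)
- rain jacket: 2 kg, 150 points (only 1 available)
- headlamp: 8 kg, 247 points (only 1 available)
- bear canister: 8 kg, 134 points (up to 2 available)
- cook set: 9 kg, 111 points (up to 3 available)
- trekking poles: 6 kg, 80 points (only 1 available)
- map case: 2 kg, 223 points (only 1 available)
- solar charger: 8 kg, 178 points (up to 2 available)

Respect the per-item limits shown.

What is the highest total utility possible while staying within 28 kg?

First-aid kit + 2×climbing harness + 2×field guide + rain jacket + map case uses 28 of the 28 kg and totals 1388.
Every other selection either busts 28 kg or exceeds an availability limit or fails to beat 1388.

1388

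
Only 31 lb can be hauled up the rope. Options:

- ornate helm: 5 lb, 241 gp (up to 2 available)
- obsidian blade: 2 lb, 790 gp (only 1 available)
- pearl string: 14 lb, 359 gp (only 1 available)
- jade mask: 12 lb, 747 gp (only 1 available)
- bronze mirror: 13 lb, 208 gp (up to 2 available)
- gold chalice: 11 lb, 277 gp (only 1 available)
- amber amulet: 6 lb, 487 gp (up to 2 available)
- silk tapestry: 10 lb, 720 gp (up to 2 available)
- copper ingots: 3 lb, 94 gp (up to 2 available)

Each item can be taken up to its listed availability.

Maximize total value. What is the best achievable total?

2811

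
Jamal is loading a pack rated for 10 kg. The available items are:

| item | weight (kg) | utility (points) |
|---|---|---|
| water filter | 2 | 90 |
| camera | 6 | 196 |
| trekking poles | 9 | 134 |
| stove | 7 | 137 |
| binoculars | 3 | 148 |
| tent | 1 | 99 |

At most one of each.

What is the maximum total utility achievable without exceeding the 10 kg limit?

443

By utility per kg: tent 99.00, binoculars 49.33, water filter 45.00 lead.
The ratio heuristic lands on water filter + binoculars + tent (337) but leaves 4 kg idle.
Dropping water filter frees 2 kg; slotting in camera (6 kg) lifts the total to 443 at 10 kg.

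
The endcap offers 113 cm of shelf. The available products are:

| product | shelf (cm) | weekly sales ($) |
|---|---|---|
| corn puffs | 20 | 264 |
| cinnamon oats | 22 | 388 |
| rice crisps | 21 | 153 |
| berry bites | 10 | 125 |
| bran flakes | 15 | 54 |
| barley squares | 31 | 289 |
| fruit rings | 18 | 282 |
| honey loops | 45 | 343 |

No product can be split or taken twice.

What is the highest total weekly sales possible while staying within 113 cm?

1376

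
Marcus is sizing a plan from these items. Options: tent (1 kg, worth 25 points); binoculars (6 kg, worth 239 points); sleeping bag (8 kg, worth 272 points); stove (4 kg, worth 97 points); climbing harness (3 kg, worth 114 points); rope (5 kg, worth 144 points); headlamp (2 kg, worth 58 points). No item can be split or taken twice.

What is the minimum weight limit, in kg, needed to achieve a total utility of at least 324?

9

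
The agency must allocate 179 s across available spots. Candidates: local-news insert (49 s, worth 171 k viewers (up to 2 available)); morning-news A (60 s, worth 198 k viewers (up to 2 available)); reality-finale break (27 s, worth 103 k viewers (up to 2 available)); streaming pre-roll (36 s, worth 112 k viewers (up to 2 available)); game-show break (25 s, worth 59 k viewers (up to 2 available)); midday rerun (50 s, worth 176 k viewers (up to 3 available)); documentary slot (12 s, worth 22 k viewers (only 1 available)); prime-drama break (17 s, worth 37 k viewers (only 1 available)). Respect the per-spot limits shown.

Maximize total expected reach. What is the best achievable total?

By expected reach per s: reality-finale break 3.81, midday rerun 3.52, local-news insert 3.49 lead.
A density-first pass picks 2×reality-finale break + game-show break + 2×midday rerun — 617 at 179 s.
Replace reality-finale break and game-show break with midday rerun: the trade gains 14 net, giving 631 at 177 s.
That's the maximum — no swap from here does better than 631.

631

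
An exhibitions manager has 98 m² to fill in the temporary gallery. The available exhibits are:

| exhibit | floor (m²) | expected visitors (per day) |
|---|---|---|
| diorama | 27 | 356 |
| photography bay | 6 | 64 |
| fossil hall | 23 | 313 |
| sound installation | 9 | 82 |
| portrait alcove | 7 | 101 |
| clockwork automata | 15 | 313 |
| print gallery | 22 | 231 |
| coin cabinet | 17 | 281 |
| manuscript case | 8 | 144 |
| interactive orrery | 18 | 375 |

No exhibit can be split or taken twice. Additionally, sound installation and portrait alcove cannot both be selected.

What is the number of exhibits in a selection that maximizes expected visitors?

The maximum expected visitors within 98 m² is 1634.
diorama + photography bay + portrait alcove + clockwork automata + coin cabinet + manuscript case + interactive orrery hits 1634 at 98 m².
Any selection reaching 1634 contains exactly 7 exhibits.

7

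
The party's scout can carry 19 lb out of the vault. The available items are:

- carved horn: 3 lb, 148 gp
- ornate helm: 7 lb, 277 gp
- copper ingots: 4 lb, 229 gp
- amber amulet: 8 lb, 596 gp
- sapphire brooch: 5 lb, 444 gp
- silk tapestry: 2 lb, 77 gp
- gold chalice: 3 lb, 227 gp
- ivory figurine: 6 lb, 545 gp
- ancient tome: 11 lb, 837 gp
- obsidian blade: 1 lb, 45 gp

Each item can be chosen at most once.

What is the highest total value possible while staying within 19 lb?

1585

By value per lb: ivory figurine 90.83, sapphire brooch 88.80, ancient tome 76.09 lead.
Taking the top-ratio items first gives copper ingots + sapphire brooch + gold chalice + ivory figurine + obsidian blade for 1490 (19 lb).
Dropping copper ingots and gold chalice and obsidian blade frees 8 lb; slotting in amber amulet (8 lb) lifts the total to 1585 at 19 lb.
The closest alternative, sapphire brooch + gold chalice + ancient tome, reaches only 1508.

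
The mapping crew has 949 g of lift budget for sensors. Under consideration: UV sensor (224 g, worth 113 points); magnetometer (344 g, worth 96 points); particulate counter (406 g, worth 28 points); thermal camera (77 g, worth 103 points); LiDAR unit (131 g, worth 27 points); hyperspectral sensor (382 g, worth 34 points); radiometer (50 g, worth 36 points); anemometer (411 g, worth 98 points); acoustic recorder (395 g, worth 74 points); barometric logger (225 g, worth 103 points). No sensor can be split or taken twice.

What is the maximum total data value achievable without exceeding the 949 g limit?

Density check — thermal camera 1.34, radiometer 0.72, UV sensor 0.50 are the best per g.
Best packing: UV sensor + magnetometer + thermal camera + radiometer + barometric logger — 920 g, 451 total.
Next best is UV sensor + thermal camera + anemometer + barometric logger at 417 (937 g) — short by 34.

451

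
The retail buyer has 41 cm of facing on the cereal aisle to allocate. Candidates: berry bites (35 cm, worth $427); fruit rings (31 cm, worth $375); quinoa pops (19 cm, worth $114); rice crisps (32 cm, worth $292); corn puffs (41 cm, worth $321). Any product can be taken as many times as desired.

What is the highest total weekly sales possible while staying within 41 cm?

Ranking by ratio (weekly sales/cm): berry bites 12.20, fruit rings 12.10, rice crisps 9.12, corn puffs 7.83.
Berry bites uses 35 of the 41 cm and totals 427.
Nothing else within 41 cm beats 427.

427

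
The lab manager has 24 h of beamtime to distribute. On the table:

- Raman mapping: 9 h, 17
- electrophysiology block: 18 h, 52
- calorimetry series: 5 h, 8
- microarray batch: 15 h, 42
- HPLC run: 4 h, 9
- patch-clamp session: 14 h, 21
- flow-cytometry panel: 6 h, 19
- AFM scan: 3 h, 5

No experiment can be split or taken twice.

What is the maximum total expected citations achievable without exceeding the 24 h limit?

71

Taking electrophysiology block + flow-cytometry panel: 24 h used, 71 in expected citations.
Next best is microarray batch + flow-cytometry panel + AFM scan at 66 (24 h) — short by 5.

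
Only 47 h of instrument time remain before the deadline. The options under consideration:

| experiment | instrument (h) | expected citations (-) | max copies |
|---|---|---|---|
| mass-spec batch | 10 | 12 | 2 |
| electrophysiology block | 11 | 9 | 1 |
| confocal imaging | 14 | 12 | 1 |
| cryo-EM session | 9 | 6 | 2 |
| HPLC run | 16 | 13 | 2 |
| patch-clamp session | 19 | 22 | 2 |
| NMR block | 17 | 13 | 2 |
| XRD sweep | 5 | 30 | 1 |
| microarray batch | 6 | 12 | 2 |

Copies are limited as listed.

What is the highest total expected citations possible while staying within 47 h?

88

By expected citations per h: XRD sweep 6.00, microarray batch 2.00, mass-spec batch 1.20 lead.
Taking the top-ratio experiments first gives 2×mass-spec batch + cryo-EM session + XRD sweep + 2×microarray batch for 84 (46 h).
Dropping mass-spec batch and cryo-EM session frees 19 h; slotting in patch-clamp session (19 h) lifts the total to 88 at 46 h.
No other feasible combination exceeds 88.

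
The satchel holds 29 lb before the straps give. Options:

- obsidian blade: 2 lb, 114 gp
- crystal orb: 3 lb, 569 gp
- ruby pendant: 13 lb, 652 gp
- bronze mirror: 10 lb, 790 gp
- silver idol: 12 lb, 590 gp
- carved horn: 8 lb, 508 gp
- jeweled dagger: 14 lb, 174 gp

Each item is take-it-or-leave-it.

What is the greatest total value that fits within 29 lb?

By value per lb: crystal orb 189.67, bronze mirror 79.00, carved horn 63.50, obsidian blade 57.00 lead.
A density-first pass picks obsidian blade + crystal orb + bronze mirror + carved horn — 1981 at 23 lb.
Replace carved horn with ruby pendant: the trade gains 144 net, giving 2125 at 28 lb.
Every other selection either busts 29 lb or fails to beat 2125.

2125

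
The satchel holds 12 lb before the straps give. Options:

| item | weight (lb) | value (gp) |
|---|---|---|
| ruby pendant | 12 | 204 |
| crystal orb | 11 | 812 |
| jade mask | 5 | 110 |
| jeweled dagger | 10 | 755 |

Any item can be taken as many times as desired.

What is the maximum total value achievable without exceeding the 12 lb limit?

812

Filling by ratio: jeweled dagger for 755, with 2 lb left unused.
The 10 lb tied up in jeweled dagger is better spent on crystal orb — total rises to 812 (11 lb).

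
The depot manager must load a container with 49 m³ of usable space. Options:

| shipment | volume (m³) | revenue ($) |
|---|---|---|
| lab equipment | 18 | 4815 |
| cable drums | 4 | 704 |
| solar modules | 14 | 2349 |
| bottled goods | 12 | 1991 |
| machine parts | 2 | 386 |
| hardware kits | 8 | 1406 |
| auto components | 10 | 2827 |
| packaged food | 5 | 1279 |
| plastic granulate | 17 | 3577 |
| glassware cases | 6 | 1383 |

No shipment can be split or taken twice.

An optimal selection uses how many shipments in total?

6

Optimal total is 12096.
One optimal bundle: lab equipment + machine parts + hardware kits + auto components + packaged food + glassware cases (49 m³).
Every optimal selection uses 6 shipments.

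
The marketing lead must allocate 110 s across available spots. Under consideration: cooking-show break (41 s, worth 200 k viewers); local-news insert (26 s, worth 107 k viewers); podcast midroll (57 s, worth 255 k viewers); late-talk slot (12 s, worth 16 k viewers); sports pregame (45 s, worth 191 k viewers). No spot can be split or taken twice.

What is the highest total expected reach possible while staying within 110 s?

471

By expected reach per s: cooking-show break 4.88, podcast midroll 4.47, sports pregame 4.24 lead.
Taking cooking-show break + podcast midroll + late-talk slot: 110 s used, 471 in expected reach.
Runner-up cooking-show break + podcast midroll tops out at 455.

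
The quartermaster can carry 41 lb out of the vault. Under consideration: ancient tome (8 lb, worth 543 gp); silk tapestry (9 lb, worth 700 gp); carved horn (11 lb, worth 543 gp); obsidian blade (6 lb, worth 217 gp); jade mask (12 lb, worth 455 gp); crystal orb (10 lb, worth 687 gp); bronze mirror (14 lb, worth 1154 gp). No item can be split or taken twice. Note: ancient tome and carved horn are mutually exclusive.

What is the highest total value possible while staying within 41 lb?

3084

Taking ancient tome + silk tapestry + crystal orb + bronze mirror: 41 lb used, 3084 in value.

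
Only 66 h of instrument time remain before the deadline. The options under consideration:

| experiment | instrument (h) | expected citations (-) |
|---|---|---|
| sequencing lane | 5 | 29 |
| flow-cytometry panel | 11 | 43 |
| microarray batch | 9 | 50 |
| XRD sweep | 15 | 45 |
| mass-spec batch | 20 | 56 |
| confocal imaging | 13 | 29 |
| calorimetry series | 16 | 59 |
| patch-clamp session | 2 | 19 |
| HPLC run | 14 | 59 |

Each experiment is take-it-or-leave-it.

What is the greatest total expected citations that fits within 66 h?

A density-first pass picks sequencing lane + flow-cytometry panel + microarray batch + calorimetry series + patch-clamp session + HPLC run — 259 at 57 h.
Dropping flow-cytometry panel frees 11 h; slotting in mass-spec batch (20 h) lifts the total to 272 at 66 h.

272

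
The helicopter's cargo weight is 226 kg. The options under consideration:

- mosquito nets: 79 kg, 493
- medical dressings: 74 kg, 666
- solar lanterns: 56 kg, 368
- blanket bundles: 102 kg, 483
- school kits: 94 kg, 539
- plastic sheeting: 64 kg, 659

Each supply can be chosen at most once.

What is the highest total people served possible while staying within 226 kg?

Ranking by ratio (people served/kg): plastic sheeting 10.30, medical dressings 9.00, solar lanterns 6.57, mosquito nets 6.24.
Taking the top-ratio supplies first gives medical dressings + solar lanterns + plastic sheeting for 1693 (194 kg).
Replace solar lanterns with mosquito nets: the trade gains 125 net, giving 1818 at 217 kg.
Runner-up medical dressings + solar lanterns + plastic sheeting tops out at 1693.

1818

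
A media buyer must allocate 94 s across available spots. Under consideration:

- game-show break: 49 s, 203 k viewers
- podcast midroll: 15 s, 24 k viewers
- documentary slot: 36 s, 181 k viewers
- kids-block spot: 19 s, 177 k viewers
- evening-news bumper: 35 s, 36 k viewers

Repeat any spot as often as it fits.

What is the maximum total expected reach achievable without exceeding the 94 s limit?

732

Density check — kids-block spot 9.32, documentary slot 5.03, game-show break 4.14 are the best per s.
Podcast midroll + 4×kids-block spot uses 91 of the 94 s and totals 732.
Every other selection either busts 94 s or fails to beat 732.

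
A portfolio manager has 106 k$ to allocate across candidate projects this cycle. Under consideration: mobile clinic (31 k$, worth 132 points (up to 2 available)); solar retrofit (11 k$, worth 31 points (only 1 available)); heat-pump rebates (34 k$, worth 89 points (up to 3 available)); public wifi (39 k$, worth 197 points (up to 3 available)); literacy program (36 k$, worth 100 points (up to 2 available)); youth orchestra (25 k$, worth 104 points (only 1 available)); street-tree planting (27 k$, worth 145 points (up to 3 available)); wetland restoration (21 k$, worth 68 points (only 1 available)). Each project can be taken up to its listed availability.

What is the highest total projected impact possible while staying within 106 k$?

Density check — street-tree planting 5.37, public wifi 5.05, mobile clinic 4.26, youth orchestra 4.16 are the best per k$.
Best packing: youth orchestra + 3×street-tree planting — 106 k$, 539 total.

539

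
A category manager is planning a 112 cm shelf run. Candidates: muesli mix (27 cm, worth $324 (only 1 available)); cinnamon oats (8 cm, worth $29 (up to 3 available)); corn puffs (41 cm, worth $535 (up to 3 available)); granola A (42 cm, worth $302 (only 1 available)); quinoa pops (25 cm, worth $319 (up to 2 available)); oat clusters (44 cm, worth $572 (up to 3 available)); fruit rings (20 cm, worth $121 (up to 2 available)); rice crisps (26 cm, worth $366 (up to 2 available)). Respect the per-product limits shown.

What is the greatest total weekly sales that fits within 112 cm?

1473

Greedy by ratio would take 2×cinnamon oats + corn puffs + 2×rice crisps: 109 cm used, total 1325.
Replace 2×cinnamon oats and rice crisps with oat clusters: the trade gains 148 net, giving 1473 at 111 cm.
That's the maximum — no swap from here does better than 1473.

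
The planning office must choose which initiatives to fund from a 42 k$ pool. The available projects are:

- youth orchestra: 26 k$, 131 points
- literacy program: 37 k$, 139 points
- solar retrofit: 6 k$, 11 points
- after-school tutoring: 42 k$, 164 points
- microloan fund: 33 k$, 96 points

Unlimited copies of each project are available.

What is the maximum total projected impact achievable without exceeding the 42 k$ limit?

By projected impact per k$: youth orchestra 5.04, after-school tutoring 3.90, literacy program 3.76 lead.
Greedy by ratio would take youth orchestra + 2×solar retrofit: 38 k$ used, total 153.
The 38 k$ tied up in youth orchestra and 2×solar retrofit is better spent on after-school tutoring — total rises to 164 (42 k$).

164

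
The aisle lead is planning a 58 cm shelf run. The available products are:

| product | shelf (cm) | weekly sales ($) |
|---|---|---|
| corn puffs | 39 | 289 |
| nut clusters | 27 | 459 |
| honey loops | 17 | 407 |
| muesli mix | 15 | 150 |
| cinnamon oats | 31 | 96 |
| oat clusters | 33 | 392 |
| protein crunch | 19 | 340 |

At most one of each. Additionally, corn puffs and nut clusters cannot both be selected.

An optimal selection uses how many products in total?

The maximum weekly sales within 58 cm is 897.
For example honey loops + muesli mix + protein crunch achieves it, using 51 cm.
Any selection reaching 897 contains exactly 3 products.

3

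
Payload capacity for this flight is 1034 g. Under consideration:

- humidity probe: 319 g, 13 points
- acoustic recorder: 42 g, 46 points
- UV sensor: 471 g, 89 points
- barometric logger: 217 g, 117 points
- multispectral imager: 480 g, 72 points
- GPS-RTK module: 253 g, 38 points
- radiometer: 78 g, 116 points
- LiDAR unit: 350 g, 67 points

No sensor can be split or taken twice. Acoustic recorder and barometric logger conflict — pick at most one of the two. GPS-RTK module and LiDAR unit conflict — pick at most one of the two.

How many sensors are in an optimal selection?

4

Best achievable data value is 360.
UV sensor + barometric logger + GPS-RTK module + radiometer hits 360 at 1019 g.
Any selection reaching 360 contains exactly 4 sensors.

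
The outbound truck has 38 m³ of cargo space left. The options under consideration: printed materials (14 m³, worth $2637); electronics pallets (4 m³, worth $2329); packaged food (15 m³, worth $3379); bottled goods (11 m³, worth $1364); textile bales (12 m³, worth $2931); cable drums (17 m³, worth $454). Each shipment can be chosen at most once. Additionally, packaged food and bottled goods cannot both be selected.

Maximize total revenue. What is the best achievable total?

8639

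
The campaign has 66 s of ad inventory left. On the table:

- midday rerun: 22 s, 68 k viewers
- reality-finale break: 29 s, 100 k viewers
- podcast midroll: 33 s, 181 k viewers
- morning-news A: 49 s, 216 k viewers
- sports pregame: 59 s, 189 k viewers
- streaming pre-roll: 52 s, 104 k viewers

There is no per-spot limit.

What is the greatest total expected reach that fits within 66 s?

By expected reach per s: podcast midroll 5.48, morning-news A 4.41, reality-finale break 3.45 lead.
Best packing: 2×podcast midroll — 66 s, 362 total.
That's the maximum — no swap from here does better than 362.

362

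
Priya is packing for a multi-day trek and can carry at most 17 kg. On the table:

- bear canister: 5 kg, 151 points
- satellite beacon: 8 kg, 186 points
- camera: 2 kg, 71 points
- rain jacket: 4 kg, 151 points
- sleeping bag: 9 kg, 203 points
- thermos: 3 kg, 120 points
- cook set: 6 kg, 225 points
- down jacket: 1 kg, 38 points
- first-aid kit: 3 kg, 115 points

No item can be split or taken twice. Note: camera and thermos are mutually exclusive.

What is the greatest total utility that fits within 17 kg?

649

By utility per kg: thermos 40.00, first-aid kit 38.33, down jacket 38.00, rain jacket 37.75 lead.
Rain jacket + thermos + cook set + down jacket + first-aid kit uses 17 of the 17 kg and totals 649.
No other feasible combination exceeds 649.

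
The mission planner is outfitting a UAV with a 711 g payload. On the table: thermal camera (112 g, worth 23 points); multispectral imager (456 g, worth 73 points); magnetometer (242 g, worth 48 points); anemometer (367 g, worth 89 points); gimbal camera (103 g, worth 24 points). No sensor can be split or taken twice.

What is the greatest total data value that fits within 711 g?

137

Ranking by ratio (data value/g): anemometer 0.24, gimbal camera 0.23, thermal camera 0.21.
A density-first pass picks thermal camera + anemometer + gimbal camera — 136 at 582 g.
Dropping thermal camera and gimbal camera frees 215 g; slotting in magnetometer (242 g) lifts the total to 137 at 609 g.
The closest alternative, thermal camera + anemometer + gimbal camera, reaches only 136.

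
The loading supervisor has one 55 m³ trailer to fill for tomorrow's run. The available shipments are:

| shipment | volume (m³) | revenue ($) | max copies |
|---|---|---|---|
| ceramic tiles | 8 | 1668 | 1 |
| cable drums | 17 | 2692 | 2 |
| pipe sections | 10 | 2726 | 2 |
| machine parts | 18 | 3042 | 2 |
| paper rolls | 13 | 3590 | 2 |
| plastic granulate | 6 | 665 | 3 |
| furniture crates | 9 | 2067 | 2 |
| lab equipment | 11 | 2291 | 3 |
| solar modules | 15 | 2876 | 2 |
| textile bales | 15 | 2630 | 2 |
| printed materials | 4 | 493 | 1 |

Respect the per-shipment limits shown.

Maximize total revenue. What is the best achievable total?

2×pipe sections + 2×paper rolls + furniture crates uses 55 of the 55 m³ and totals 14699.
Every other selection either busts 55 m³ or exceeds an availability limit or fails to beat 14699.

14699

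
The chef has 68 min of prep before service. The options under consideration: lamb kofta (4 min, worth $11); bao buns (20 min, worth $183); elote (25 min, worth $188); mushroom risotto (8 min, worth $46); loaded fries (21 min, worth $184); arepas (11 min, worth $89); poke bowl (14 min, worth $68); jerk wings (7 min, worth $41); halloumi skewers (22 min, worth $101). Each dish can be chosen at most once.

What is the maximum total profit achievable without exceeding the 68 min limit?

Density check — bao buns 9.15, loaded fries 8.76, arepas 8.09, elote 7.52 are the best per min.
The ratio heuristic lands on bao buns + mushroom risotto + loaded fries + arepas + jerk wings (543) but leaves 1 min idle.
Dropping mushroom risotto and arepas and jerk wings frees 26 min; slotting in elote (25 min) lifts the total to 555 at 66 min.
The closest alternative, bao buns + mushroom risotto + loaded fries + arepas + jerk wings, reaches only 543.

555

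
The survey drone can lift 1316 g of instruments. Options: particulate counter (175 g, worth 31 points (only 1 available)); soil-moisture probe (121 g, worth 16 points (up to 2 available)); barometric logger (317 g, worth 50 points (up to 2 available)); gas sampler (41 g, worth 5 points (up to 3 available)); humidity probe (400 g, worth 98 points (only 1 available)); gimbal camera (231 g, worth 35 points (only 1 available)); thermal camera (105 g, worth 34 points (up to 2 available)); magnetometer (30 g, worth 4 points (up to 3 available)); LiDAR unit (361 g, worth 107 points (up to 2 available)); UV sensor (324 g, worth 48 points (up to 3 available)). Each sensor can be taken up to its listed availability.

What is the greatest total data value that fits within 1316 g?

Filling by ratio: particulate counter + 2×gas sampler + 2×thermal camera + 3×magnetometer + 2×LiDAR unit for 335, with 37 g left unused.
Dropping particulate counter and thermal camera and 3×magnetometer frees 370 g; slotting in humidity probe (400 g) lifts the total to 356 at 1309 g.
No other feasible combination exceeds 356.

356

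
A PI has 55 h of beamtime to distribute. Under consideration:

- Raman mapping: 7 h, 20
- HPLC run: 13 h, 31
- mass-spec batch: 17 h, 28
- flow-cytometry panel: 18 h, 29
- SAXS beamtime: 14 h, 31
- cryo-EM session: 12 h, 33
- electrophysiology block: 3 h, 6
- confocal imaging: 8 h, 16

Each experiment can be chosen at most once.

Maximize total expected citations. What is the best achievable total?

131

Ranking by ratio (expected citations/h): Raman mapping 2.86, cryo-EM session 2.75, HPLC run 2.38, SAXS beamtime 2.21.
The ratio heuristic lands on Raman mapping + HPLC run + SAXS beamtime + cryo-EM session + electrophysiology block (121) but leaves 6 h idle.
The 3 h tied up in electrophysiology block is better spent on confocal imaging — total rises to 131 (54 h).
The closest alternative, Raman mapping + HPLC run + SAXS beamtime + cryo-EM session + electrophysiology block, reaches only 121.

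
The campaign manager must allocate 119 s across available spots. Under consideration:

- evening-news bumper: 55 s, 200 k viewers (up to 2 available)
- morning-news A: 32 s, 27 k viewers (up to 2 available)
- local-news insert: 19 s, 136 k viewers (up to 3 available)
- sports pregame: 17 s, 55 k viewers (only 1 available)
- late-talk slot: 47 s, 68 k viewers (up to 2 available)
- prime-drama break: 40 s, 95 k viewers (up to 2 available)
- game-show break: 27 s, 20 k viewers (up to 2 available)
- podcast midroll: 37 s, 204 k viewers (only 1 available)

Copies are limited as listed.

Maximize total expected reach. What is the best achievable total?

667

Taking 3×local-news insert + sports pregame + podcast midroll: 111 s used, 667 in expected reach.
No other feasible combination exceeds 667.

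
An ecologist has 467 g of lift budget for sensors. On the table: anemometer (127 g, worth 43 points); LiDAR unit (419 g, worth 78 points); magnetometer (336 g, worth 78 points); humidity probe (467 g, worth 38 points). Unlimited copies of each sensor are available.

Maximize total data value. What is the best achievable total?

129

By data value per g: anemometer 0.34, magnetometer 0.23, LiDAR unit 0.19 lead.
3×anemometer uses 381 of the 467 g and totals 129.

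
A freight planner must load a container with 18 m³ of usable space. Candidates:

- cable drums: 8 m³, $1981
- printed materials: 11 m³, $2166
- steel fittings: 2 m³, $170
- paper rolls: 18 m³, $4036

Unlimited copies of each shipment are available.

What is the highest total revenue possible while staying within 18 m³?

4132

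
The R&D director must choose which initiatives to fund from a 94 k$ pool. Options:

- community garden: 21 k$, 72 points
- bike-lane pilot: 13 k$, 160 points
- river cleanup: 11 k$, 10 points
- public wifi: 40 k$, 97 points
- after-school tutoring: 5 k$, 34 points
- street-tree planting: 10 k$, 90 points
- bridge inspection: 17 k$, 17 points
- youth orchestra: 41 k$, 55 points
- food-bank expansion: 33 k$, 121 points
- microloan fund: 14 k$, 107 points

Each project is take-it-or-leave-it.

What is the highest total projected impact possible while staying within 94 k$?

Greedy by ratio would take bike-lane pilot + after-school tutoring + street-tree planting + bridge inspection + food-bank expansion + microloan fund: 92 k$ used, total 529.
The 22 k$ tied up in after-school tutoring and bridge inspection is better spent on community garden — total rises to 550 (91 k$).
Next best is bike-lane pilot + after-school tutoring + street-tree planting + bridge inspection + food-bank expansion + microloan fund at 529 (92 k$) — short by 21.

550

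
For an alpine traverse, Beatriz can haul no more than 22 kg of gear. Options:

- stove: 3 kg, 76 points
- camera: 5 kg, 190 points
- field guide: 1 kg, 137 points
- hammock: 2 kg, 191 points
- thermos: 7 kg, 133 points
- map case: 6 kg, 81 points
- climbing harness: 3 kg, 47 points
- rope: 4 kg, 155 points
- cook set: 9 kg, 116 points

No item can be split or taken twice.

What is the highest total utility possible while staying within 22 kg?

882

Best packing: stove + camera + field guide + hammock + thermos + rope — 22 kg, 882 total.
That's the maximum — no swap from here does better than 882.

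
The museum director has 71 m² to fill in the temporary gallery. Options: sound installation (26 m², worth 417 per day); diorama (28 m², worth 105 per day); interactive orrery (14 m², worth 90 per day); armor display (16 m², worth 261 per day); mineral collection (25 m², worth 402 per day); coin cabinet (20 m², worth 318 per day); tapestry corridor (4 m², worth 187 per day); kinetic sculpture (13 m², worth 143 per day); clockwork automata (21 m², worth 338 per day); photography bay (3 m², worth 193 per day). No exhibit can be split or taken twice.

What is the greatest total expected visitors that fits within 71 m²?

1396

Greedy by ratio would take armor display + mineral collection + tapestry corridor + clockwork automata + photography bay: 69 m² used, total 1381.
Replace mineral collection with sound installation: the trade gains 15 net, giving 1396 at 70 m².
That's the maximum — no swap from here does better than 1396.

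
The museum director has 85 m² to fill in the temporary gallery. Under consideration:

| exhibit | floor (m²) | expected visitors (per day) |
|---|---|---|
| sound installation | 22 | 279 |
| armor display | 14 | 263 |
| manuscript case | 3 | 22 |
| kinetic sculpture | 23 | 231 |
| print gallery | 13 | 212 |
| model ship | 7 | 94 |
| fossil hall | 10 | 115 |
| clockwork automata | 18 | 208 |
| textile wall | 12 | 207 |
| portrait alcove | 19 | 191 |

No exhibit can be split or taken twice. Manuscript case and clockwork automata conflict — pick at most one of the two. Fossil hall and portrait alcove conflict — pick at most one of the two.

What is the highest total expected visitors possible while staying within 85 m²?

Ranking by ratio (expected visitors/m²): armor display 18.79, textile wall 17.25, print gallery 16.31, model ship 13.43.
Sound installation + armor display + kinetic sculpture + print gallery + textile wall uses 84 of the 85 m² and totals 1192.
Sound installation + armor display + manuscript case + print gallery + model ship + fossil hall + textile wall (81 m²) also reaches 1192 — a tie, but nothing goes higher.

1192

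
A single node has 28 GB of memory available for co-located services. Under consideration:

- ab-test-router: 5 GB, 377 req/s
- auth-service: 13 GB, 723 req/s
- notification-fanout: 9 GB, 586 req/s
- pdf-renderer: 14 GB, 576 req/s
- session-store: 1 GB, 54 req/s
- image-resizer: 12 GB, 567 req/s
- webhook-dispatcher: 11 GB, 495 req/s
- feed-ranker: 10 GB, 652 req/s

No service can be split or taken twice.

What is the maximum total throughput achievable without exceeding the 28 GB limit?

By throughput per GB: ab-test-router 75.40, feed-ranker 65.20, notification-fanout 65.11 lead.
The ratio heuristic lands on ab-test-router + notification-fanout + session-store + feed-ranker (1669) but leaves 3 GB idle.
Dropping notification-fanout and session-store frees 10 GB; slotting in auth-service (13 GB) lifts the total to 1752 at 28 GB.
Every other selection either busts 28 GB or fails to beat 1752.

1752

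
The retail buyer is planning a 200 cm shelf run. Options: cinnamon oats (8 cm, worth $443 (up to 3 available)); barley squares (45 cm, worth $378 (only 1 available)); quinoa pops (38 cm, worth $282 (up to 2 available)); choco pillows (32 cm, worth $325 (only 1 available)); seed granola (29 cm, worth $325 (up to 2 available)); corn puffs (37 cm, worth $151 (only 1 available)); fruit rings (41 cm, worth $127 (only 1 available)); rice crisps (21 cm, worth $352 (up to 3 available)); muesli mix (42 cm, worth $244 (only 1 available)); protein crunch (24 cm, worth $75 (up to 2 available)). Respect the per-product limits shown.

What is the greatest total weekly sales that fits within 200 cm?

Density check — cinnamon oats 55.38, rice crisps 16.76, seed granola 11.21 are the best per cm.
The ratio heuristic lands on 3×cinnamon oats + choco pillows + 2×seed granola + 3×rice crisps (3360) but leaves 23 cm idle.
Dropping choco pillows frees 32 cm; slotting in barley squares (45 cm) lifts the total to 3413 at 190 cm.
That's the maximum — no swap from here does better than 3413.

3413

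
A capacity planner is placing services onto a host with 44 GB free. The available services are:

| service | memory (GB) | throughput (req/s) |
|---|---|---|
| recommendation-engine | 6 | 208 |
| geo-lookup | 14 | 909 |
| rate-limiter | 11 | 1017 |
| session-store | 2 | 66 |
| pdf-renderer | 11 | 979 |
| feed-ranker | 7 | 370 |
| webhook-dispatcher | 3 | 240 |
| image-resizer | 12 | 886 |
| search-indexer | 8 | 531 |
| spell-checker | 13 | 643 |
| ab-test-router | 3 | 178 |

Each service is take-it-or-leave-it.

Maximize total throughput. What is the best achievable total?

3492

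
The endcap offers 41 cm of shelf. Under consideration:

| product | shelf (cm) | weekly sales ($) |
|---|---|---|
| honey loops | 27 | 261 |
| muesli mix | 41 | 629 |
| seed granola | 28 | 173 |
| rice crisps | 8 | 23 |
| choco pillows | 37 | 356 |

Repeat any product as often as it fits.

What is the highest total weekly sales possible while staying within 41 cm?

629

Ranking by ratio (weekly sales/cm): muesli mix 15.34, honey loops 9.67, choco pillows 9.62.
Muesli mix uses 41 of the 41 cm and totals 629.
That's the maximum — no swap from here does better than 629.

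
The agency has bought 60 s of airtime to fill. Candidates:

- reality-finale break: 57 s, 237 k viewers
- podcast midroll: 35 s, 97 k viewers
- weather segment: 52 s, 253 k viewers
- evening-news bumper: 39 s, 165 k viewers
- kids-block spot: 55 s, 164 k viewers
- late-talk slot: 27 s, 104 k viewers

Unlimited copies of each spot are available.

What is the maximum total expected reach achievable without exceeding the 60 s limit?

253

By expected reach per s: weather segment 4.87, evening-news bumper 4.23, reality-finale break 4.16 lead.
Weather segment uses 52 of the 60 s and totals 253.
Every other selection either busts 60 s or fails to beat 253.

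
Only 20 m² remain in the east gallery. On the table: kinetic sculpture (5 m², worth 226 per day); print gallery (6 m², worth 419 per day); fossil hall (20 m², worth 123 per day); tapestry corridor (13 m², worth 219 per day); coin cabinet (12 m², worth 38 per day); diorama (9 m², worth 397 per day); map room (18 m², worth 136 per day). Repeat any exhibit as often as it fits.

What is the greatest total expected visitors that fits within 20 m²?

The ratio ordering already packs tightly: 3×print gallery, 18 m², 1257.
Every other selection either busts 20 m² or fails to beat 1257.

1257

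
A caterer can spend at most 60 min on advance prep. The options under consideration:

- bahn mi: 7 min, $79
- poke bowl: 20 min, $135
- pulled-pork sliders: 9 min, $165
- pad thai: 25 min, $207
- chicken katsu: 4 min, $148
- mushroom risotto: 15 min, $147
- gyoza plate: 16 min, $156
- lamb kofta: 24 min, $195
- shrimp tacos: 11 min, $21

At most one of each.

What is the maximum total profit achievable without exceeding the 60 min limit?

Ranking by ratio (profit/min): chicken katsu 37.00, pulled-pork sliders 18.33, bahn mi 11.29.
A density-first pass picks bahn mi + pulled-pork sliders + chicken katsu + mushroom risotto + gyoza plate — 695 at 51 min.
Replace gyoza plate with pad thai: the trade gains 51 net, giving 746 at 60 min.

746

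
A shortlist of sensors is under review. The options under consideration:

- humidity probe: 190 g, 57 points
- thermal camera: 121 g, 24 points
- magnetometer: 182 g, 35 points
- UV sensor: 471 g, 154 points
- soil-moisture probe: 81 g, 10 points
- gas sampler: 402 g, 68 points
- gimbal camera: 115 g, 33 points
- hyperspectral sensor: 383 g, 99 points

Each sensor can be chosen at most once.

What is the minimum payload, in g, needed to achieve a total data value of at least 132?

471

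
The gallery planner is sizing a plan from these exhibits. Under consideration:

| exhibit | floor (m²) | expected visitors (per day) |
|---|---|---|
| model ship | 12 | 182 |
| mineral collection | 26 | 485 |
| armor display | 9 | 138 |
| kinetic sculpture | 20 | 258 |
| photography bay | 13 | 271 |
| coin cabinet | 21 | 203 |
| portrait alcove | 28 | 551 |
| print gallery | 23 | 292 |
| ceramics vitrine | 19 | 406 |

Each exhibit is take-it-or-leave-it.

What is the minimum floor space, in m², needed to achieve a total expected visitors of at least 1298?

67

Minimise m² subject to total expected visitors ≥ 1298.
Taking mineral collection + photography bay + portrait alcove gives 1307 (≥ 1298) for 67 m².
No combination under 67 m² hits 1298.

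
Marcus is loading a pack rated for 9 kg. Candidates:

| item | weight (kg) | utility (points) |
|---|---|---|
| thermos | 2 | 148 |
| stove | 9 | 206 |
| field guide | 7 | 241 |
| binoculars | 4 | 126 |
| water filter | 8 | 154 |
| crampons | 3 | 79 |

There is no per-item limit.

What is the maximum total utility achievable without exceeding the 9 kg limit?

Taking 4×thermos: 8 kg used, 592 in utility.

592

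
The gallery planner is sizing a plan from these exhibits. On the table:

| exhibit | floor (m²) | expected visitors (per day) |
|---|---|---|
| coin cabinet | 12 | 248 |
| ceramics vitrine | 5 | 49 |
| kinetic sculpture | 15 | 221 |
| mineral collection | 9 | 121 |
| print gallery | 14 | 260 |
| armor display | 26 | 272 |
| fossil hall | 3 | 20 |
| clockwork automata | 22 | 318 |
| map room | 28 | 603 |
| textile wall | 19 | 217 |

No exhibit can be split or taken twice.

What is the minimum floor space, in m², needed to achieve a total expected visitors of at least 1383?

Look for the lowest-floor combination reaching 1383.
coin cabinet + print gallery + clockwork automata + map room reaches 1429 using 76 m².
Any bundle with less than 76 m² falls short of 1383.

76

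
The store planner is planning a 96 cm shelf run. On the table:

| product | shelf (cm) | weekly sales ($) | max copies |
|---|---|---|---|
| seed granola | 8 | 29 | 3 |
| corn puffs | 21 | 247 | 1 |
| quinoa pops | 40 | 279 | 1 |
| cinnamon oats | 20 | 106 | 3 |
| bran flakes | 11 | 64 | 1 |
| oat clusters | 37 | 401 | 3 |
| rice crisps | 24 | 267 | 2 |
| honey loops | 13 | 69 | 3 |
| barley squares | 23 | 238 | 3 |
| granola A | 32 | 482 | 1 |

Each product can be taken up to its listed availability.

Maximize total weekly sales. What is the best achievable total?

1150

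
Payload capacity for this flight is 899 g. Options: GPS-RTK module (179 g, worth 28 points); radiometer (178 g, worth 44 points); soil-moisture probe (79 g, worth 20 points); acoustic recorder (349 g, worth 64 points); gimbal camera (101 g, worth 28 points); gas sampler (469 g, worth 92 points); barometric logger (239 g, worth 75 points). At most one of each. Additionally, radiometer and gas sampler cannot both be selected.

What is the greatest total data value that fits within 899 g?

215

Filling by ratio: GPS-RTK module + radiometer + soil-moisture probe + gimbal camera + barometric logger for 195, with 123 g left unused.
Replace GPS-RTK module and radiometer with gas sampler: the trade gains 20 net, giving 215 at 888 g.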